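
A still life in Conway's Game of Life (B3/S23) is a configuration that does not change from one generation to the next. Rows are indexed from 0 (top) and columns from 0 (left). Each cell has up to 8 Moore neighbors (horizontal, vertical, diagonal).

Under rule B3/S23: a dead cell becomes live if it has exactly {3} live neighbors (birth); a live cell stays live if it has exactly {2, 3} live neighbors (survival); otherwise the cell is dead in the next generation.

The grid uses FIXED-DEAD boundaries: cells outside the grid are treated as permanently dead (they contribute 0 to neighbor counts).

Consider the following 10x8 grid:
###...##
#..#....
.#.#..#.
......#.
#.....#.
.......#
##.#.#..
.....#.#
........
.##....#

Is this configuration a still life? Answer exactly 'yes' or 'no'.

Compute generation 1 and compare to generation 0 (given above):
Generation 1:
###.....
#..#..##
..#.....
.....###
......##
##....#.
....#...
....#.#.
......#.
........
Cell (0,6) differs: gen0=1 vs gen1=0 -> NOT a still life.

Answer: no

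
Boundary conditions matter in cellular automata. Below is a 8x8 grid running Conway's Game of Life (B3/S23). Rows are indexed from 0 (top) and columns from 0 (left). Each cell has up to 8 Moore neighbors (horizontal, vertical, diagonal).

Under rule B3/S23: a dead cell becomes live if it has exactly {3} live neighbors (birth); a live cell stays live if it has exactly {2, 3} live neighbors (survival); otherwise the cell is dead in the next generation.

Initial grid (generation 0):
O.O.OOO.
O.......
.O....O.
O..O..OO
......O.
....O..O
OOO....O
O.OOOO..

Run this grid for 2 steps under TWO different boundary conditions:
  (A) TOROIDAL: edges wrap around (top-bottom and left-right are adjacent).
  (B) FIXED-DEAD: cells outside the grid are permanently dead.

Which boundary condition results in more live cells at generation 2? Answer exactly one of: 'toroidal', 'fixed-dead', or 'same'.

Answer: fixed-dead

Derivation:
Under TOROIDAL boundary, generation 2:
.O......
O....OO.
OO....O.
OO......
OO......
.O......
O....O.O
.O...O..
Population = 17

Under FIXED-DEAD boundary, generation 2:
........
O....OOO
OO......
........
........
.O.....O
O.O.OOOO
..OOOO..
Population = 18

Comparison: toroidal=17, fixed-dead=18 -> fixed-dead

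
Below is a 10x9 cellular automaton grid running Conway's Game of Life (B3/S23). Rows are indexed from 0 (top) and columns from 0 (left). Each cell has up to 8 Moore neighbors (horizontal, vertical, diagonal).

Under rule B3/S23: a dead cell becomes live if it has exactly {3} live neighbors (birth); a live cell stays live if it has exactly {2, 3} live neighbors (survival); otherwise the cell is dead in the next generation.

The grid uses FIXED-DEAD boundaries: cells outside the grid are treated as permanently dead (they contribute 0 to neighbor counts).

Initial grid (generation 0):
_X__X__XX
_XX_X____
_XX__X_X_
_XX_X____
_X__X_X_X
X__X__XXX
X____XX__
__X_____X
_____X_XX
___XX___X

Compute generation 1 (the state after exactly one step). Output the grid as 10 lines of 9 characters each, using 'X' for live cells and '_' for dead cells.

Answer: _XXX_____
X___XXXXX
X___XX___
X___X_XX_
XX__X_X_X
XX__X___X
_X___XX_X
_____X__X
___XX__XX
____X__XX

Derivation:
Simulating step by step:
Generation 0 (given above): 34 live cells
Generation 1: 38 live cells
(generation 1 grid is the final answer)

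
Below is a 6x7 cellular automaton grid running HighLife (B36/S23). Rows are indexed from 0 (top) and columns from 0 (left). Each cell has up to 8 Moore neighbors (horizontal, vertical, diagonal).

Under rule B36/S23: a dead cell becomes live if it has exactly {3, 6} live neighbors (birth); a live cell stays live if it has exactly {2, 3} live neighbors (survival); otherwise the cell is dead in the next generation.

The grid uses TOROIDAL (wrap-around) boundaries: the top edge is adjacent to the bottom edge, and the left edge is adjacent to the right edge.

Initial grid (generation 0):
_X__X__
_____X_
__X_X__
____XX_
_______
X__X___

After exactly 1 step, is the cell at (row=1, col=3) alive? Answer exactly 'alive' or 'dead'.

Simulating step by step:
Generation 0 (given above): 9 live cells
Generation 1: 10 live cells
____X__
___XXX_
___XX__
___XXX_
____X__
_______

Cell (1,3) at generation 1: 1 -> alive

Answer: alive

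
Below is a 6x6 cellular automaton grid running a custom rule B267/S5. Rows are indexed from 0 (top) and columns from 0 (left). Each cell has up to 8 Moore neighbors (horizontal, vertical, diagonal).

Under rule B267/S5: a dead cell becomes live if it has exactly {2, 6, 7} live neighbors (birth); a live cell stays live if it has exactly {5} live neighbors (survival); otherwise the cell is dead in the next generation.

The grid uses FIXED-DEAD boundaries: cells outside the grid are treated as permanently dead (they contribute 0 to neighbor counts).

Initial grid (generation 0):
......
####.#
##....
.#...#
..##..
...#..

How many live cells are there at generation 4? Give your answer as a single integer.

Simulating step by step:
Generation 0 (given above): 12 live cells
Generation 1: 11 live cells
#..##.
....#.
.#.#.#
...##.
.#....
....#.
Generation 2: 8 live cells
.....#
##....
......
##...#
..#..#
......
Generation 3: 7 live cells
##....
......
..#...
..#.#.
#...#.
......
Generation 4: 6 live cells
......
#.#...
.#....
.....#
.#...#
......
Population at generation 4: 6

Answer: 6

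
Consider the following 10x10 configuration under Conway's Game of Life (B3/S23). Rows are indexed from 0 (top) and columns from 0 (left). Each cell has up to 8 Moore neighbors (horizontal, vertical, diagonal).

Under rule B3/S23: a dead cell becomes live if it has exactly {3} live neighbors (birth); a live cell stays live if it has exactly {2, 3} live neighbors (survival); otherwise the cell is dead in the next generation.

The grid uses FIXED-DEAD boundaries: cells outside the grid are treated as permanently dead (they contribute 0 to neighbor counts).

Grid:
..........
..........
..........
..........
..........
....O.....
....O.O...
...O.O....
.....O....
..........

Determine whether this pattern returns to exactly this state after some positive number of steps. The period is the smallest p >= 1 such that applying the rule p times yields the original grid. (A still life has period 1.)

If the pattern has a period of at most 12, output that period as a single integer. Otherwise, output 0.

Simulating and comparing each generation to the original:
Gen 0 (original, given above): 6 live cells
Gen 1: 6 live cells, differs from original
Gen 2: 6 live cells, MATCHES original -> period = 2

Answer: 2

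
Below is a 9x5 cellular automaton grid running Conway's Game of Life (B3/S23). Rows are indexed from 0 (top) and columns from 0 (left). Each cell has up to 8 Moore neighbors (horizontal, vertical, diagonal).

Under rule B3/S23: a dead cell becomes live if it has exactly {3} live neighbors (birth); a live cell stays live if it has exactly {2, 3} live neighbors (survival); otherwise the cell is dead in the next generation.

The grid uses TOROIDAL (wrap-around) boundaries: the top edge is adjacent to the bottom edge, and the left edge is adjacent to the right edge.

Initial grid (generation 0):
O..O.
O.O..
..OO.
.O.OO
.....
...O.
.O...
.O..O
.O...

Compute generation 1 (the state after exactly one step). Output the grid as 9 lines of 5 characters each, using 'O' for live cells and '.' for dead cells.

Simulating step by step:
Generation 0 (given above): 14 live cells
Generation 1: 17 live cells
(generation 1 grid is the final answer)

Answer: O.O.O
..O..
O....
...OO
..OOO
.....
O.O..
.OO..
.OO.O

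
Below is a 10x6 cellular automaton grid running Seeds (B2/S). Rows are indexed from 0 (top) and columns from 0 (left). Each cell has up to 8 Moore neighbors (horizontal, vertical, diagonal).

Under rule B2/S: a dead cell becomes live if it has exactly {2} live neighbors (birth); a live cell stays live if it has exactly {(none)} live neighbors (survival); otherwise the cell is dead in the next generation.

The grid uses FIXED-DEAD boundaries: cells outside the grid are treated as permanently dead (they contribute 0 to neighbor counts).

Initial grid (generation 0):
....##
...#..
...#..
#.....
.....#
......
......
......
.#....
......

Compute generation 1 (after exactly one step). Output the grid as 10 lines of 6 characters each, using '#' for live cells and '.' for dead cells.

Answer: ...#..
..#..#
..#.#.
....#.
......
......
......
......
......
......

Derivation:
Simulating step by step:
Generation 0 (given above): 7 live cells
Generation 1: 6 live cells
(generation 1 grid is the final answer)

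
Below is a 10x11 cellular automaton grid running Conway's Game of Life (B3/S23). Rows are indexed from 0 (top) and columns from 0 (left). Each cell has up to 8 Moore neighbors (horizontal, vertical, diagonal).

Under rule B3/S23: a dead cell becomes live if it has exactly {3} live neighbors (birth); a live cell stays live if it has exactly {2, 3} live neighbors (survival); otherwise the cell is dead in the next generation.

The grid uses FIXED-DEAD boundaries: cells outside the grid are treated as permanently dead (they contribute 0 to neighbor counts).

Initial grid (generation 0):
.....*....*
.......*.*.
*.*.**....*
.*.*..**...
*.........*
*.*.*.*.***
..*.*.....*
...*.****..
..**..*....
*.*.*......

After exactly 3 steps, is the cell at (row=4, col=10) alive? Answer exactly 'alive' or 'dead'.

Answer: alive

Derivation:
Simulating step by step:
Generation 0 (given above): 36 live cells
Generation 1: 40 live cells
...........
....***..**
.*****.**..
*******....
*.**.**.*.*
.....*....*
.**.*.....*
.....***...
.**...*....
.**........
Generation 2: 31 live cells
.....*.....
..*...****.
*......***.
*.......**.
*......*.*.
.....**...*
....*......
...*.***...
.**..***...
.**........
Generation 3: 30 live cells
......***..
......*..*.
.*....*...*
**........*
......**.**
.....**....
....*..*...
..**...*...
.*.***.*...
.**...*....

Cell (4,10) at generation 3: 1 -> alive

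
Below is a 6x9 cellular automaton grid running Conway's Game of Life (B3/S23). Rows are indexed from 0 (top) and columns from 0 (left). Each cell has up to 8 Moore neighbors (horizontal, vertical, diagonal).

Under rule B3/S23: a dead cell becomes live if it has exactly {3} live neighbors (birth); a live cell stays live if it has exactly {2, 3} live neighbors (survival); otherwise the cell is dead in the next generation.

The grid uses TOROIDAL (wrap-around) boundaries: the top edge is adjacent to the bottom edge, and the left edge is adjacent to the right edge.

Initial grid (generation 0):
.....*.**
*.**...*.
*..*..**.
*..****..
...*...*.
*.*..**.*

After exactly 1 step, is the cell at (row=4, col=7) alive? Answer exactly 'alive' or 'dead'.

Answer: alive

Derivation:
Simulating step by step:
Generation 0 (given above): 23 live cells
Generation 1: 22 live cells
..****...
*****....
*......*.
..**.*...
****...*.
*...**...

Cell (4,7) at generation 1: 1 -> alive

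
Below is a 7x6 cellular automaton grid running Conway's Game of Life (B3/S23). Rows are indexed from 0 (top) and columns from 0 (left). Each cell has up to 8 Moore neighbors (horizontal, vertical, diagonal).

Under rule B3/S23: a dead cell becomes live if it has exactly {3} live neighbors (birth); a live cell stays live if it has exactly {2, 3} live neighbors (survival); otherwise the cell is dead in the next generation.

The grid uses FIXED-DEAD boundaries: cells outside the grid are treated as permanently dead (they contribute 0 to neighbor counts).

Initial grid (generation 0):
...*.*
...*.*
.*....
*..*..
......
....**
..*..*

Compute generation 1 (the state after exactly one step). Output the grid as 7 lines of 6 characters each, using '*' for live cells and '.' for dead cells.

Simulating step by step:
Generation 0 (given above): 11 live cells
Generation 1: 8 live cells
(generation 1 grid is the final answer)

Answer: ......
..*...
..*.*.
......
....*.
....**
....**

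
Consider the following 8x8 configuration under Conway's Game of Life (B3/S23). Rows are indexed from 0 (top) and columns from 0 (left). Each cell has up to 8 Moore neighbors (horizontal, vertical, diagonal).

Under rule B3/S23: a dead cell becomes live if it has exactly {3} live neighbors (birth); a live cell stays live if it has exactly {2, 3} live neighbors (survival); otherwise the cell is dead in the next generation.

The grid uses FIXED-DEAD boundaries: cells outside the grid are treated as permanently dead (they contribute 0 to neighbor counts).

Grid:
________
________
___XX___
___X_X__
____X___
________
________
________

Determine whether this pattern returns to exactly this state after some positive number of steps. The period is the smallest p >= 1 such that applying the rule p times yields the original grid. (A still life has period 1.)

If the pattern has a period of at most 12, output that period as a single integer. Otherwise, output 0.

Simulating and comparing each generation to the original:
Gen 0 (original, given above): 5 live cells
Gen 1: 5 live cells, MATCHES original -> period = 1

Answer: 1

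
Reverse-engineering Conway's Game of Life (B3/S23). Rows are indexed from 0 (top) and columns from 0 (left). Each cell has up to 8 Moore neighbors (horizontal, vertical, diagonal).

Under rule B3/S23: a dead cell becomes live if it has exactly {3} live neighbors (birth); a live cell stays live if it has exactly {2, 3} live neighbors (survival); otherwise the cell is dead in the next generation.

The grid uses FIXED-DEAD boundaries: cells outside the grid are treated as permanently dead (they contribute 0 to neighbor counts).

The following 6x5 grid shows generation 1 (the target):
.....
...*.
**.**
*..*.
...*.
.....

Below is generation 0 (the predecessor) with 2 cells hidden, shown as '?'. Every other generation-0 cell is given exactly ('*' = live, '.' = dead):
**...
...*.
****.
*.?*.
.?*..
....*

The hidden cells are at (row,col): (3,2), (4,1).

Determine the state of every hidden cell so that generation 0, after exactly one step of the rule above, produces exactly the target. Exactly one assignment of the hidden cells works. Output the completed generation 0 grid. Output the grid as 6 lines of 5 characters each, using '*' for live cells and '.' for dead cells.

Hidden generation-0 cells (in order): (3,2), (4,1).
A hidden cell only influences target cells in its own 3x3 neighborhood. Try each of the 2^2 = 4 assignments, step the completed generation 0 forward once under B3/S23, and compare with the target:
  (3,2)=. (4,1)=. -> step reproduces the target at every cell -> ACCEPT
  (3,2)=. (4,1)=* -> step gives (4,1)='*' but target has '.' -> reject
  (3,2)=* (4,1)=. -> step gives (2,1)='.' but target has '*' -> reject
  (3,2)=* (4,1)=* -> step gives (2,1)='.' but target has '*' -> reject
Unique solution: (3,2)=dead, (4,1)=dead.
Check: live-neighbor counts of every cell in the completed generation 0:
11211
45522
23433
25532
12132
01120
Applying B3/S23 to generation 0 with these counts gives:
.....
...*.
**.**
*..*.
...*.
.....
which matches the target exactly.

Answer: **...
...*.
****.
*..*.
..*..
....*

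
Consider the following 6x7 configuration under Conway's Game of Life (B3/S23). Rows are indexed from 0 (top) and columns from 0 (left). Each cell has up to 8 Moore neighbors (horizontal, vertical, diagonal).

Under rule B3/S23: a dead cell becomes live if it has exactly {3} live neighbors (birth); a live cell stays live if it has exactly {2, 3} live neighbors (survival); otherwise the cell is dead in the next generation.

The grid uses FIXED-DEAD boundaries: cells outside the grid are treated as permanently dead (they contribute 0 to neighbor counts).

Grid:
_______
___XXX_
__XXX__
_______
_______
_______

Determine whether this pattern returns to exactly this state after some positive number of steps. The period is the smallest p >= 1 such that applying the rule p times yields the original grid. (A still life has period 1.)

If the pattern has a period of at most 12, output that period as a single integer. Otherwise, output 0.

Simulating and comparing each generation to the original:
Gen 0 (original, given above): 6 live cells
Gen 1: 6 live cells, differs from original
Gen 2: 6 live cells, MATCHES original -> period = 2

Answer: 2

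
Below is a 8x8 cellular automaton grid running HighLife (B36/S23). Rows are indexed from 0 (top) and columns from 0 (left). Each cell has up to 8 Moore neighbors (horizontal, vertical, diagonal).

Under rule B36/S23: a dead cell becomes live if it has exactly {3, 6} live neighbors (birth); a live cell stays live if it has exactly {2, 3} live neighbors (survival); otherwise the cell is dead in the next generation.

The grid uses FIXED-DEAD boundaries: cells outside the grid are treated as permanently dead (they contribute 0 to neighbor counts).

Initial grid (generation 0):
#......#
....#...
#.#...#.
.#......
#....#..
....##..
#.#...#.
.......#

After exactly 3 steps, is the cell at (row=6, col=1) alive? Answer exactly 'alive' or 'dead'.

Answer: dead

Derivation:
Simulating step by step:
Generation 0 (given above): 15 live cells
Generation 1: 12 live cells
........
.#......
.#......
##......
....##..
.#..###.
.....##.
........
Generation 2: 10 live cells
........
........
.##.....
##......
##..#.#.
........
....#.#.
........
Generation 3: 5 live cells
........
........
###.....
........
##......
........
........
........

Cell (6,1) at generation 3: 0 -> dead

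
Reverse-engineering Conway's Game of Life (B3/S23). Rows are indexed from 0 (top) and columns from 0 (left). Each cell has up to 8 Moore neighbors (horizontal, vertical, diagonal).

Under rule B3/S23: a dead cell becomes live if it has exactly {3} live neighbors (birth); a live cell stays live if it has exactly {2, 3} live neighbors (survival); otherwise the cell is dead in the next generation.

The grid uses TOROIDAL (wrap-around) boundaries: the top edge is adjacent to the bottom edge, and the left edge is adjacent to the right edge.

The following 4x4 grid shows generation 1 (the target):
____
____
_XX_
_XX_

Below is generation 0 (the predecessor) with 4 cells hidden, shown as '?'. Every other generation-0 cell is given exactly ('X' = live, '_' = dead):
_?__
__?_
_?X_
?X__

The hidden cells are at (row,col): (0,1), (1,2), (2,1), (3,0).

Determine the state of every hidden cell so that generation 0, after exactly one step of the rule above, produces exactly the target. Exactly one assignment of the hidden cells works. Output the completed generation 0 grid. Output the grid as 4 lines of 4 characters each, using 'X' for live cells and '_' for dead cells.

Hidden generation-0 cells (in order): (0,1), (1,2), (2,1), (3,0).
A hidden cell only influences target cells in its own 3x3 neighborhood. Try each of the 2^4 = 16 assignments, step the completed generation 0 forward once under B3/S23, and compare with the target:
  (0,1)=_ (1,2)=_ (2,1)=_ (3,0)=_ -> step gives (2,1)='_' but target has 'X' -> reject
  (0,1)=_ (1,2)=_ (2,1)=_ (3,0)=X -> step gives (2,2)='_' but target has 'X' -> reject
  (0,1)=_ (1,2)=_ (2,1)=X (3,0)=_ -> step reproduces the target at every cell -> ACCEPT
  (0,1)=_ (1,2)=_ (2,1)=X (3,0)=X -> step gives (2,0)='X' but target has '_' -> reject
  (0,1)=_ (1,2)=X (2,1)=_ (3,0)=_ -> step gives (3,1)='_' but target has 'X' -> reject
  (0,1)=_ (1,2)=X (2,1)=_ (3,0)=X -> step gives (0,1)='X' but target has '_' -> reject
  (0,1)=_ (1,2)=X (2,1)=X (3,0)=_ -> step gives (1,1)='X' but target has '_' -> reject
  (0,1)=_ (1,2)=X (2,1)=X (3,0)=X -> step gives (0,1)='X' but target has '_' -> reject
  (0,1)=X (1,2)=_ (2,1)=_ (3,0)=_ -> step gives (2,1)='_' but target has 'X' -> reject
  (0,1)=X (1,2)=_ (2,1)=_ (3,0)=X -> step gives (0,0)='X' but target has '_' -> reject
  (0,1)=X (1,2)=_ (2,1)=X (3,0)=_ -> step gives (1,1)='X' but target has '_' -> reject
  (0,1)=X (1,2)=_ (2,1)=X (3,0)=X -> step gives (0,0)='X' but target has '_' -> reject
  (0,1)=X (1,2)=X (2,1)=_ (3,0)=_ -> step gives (0,1)='X' but target has '_' -> reject
  (0,1)=X (1,2)=X (2,1)=_ (3,0)=X -> step gives (0,0)='X' but target has '_' -> reject
  (0,1)=X (1,2)=X (2,1)=X (3,0)=_ -> step gives (0,1)='X' but target has '_' -> reject
  (0,1)=X (1,2)=X (2,1)=X (3,0)=X -> step gives (0,0)='X' but target has '_' -> reject
Unique solution: (0,1)=dead, (1,2)=dead, (2,1)=live, (3,0)=dead.
Check: live-neighbor counts of every cell in the completed generation 0:
1110
1221
2221
2231
Applying B3/S23 to generation 0 with these counts gives:
____
____
_XX_
_XX_
which matches the target exactly.

Answer: ____
____
_XX_
_X__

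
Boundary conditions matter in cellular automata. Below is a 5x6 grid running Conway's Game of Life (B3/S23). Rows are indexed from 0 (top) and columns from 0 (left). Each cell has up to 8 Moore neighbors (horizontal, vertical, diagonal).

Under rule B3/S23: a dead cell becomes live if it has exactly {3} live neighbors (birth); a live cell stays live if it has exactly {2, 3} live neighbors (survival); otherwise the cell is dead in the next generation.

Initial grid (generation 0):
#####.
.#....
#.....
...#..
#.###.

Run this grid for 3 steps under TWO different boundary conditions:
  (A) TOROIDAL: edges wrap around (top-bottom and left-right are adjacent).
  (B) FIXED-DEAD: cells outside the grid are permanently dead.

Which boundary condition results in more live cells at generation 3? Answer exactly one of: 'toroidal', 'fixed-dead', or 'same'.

Under TOROIDAL boundary, generation 3:
##.##.
....#.
..#...
..###.
..#...
Population = 10

Under FIXED-DEAD boundary, generation 3:
.#.#..
.#.##.
..###.
...###
......
Population = 11

Comparison: toroidal=10, fixed-dead=11 -> fixed-dead

Answer: fixed-dead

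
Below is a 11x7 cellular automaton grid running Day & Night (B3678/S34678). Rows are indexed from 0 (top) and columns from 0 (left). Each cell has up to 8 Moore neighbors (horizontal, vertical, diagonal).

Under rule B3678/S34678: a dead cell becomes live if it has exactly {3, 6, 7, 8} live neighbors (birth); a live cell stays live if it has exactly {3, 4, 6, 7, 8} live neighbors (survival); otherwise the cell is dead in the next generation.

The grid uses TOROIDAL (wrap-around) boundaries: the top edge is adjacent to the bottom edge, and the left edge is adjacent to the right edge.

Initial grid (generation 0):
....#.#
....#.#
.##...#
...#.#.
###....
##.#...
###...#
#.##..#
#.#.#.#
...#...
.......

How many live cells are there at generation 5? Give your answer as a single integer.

Answer: 20

Derivation:
Simulating step by step:
Generation 0 (given above): 28 live cells
Generation 1: 25 live cells
.......
...#...
#..##..
......#
#####.#
###....
##....#
####...
#.#..##
.......
.......
Generation 2: 24 live cells
.......
....#..
.......
......#
..##.##
##...#.
####..#
###..##
#.##..#
......#
.......
Generation 3: 20 live cells
.......
.......
.......
.....#.
.#..###
..#..##
##..#.#
###.###
..#....
#......
.......
Generation 4: 18 live cells
.......
.......
.......
....###
#...#.#
#..#.#.
#...###
..#..##
...#.#.
.......
.......
Generation 5: 20 live cells
.......
.......
.....#.
#....##
#..###.
##....#
##.##.#
#..#...
....#.#
.......
.......
Population at generation 5: 20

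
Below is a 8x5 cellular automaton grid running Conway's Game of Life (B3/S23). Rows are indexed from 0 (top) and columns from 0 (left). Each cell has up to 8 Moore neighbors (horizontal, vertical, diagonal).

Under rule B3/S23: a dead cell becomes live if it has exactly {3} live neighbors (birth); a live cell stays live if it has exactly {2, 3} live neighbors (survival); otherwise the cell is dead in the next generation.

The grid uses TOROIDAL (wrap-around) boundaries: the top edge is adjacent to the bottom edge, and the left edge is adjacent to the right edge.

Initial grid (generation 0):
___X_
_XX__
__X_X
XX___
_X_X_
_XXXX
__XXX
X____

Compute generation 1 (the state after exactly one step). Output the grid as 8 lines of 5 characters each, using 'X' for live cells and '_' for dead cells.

Simulating step by step:
Generation 0 (given above): 17 live cells
Generation 1: 13 live cells
(generation 1 grid is the final answer)

Answer: _XX__
_XX__
__XX_
XX_XX
___X_
_X___
_____
__X__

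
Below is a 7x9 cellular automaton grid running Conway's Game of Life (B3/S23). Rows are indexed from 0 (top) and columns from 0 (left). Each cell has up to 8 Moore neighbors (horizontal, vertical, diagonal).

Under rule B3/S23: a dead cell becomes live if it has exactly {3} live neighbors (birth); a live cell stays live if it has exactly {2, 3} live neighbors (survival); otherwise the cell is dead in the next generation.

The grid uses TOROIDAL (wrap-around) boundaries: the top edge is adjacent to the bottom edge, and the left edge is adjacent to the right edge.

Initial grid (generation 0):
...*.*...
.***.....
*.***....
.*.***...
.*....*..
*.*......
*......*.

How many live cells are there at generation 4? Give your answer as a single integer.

Simulating step by step:
Generation 0 (given above): 19 live cells
Generation 1: 18 live cells
.*.**....
.*.......
*....*...
**...*...
**.***...
*.......*
.*......*
Generation 2: 19 live cells
.*.......
***.*....
*........
..*..**.*
..*.**...
..*.*...*
.**.....*
Generation 3: 25 live cells
...*.....
*.*......
*.**.*..*
.*.****..
.**.*.**.
*.*.**...
.***.....
Generation 4: 17 live cells
...*.....
*.*.*...*
*....**.*
........*
*......*.
*...***..
.*.......
Population at generation 4: 17

Answer: 17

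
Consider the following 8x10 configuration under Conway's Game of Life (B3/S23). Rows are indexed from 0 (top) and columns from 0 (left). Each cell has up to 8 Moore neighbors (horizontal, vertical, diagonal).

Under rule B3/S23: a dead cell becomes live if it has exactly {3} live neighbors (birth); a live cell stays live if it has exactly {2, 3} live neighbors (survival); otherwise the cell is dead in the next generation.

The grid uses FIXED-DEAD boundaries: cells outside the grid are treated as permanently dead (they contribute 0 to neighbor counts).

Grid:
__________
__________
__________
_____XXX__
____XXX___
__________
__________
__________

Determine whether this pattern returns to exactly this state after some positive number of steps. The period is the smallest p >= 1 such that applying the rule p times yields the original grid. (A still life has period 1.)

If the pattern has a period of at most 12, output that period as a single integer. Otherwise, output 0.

Simulating and comparing each generation to the original:
Gen 0 (original, given above): 6 live cells
Gen 1: 6 live cells, differs from original
Gen 2: 6 live cells, MATCHES original -> period = 2

Answer: 2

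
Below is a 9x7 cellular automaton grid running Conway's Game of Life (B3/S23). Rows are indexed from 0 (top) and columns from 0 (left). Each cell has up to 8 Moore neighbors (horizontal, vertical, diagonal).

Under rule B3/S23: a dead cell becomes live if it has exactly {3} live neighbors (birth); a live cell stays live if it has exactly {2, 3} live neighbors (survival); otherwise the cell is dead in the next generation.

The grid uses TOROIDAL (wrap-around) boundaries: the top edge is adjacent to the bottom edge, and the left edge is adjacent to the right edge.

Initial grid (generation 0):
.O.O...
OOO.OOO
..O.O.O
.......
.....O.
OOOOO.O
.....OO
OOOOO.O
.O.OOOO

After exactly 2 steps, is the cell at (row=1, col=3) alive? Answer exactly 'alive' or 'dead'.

Simulating step by step:
Generation 0 (given above): 31 live cells
Generation 1: 20 live cells
.......
....O.O
..O.O.O
.....O.
OOOOOOO
OOOOO..
.......
.O.....
......O
Generation 2: 7 live cells
.....O.
...O...
...OO.O
.......
.......
.......
O..O...
.......
.......

Cell (1,3) at generation 2: 1 -> alive

Answer: alive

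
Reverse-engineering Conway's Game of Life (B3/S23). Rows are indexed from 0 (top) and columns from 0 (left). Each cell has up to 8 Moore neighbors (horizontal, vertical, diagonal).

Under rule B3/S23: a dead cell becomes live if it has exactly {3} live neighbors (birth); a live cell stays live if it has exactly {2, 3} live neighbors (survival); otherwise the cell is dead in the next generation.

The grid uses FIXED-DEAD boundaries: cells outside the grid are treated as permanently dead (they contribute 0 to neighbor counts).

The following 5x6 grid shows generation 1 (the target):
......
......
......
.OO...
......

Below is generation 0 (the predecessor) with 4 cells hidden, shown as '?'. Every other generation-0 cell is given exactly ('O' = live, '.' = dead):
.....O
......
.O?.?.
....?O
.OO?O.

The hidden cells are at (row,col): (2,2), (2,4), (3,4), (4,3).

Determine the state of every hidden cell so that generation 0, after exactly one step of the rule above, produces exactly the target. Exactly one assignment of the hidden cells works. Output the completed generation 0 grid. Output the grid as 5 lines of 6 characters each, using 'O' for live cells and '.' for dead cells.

Hidden generation-0 cells (in order): (2,2), (2,4), (3,4), (4,3).
A hidden cell only influences target cells in its own 3x3 neighborhood. Try each of the 2^4 = 16 assignments, step the completed generation 0 forward once under B3/S23, and compare with the target:
  (2,2)=. (2,4)=. (3,4)=. (4,3)=. -> step reproduces the target at every cell -> ACCEPT
  (2,2)=. (2,4)=. (3,4)=. (4,3)=O -> step gives (3,2)='.' but target has 'O' -> reject
  (2,2)=. (2,4)=. (3,4)=O (4,3)=. -> step gives (3,3)='O' but target has '.' -> reject
  (2,2)=. (2,4)=. (3,4)=O (4,3)=O -> step gives (3,2)='.' but target has 'O' -> reject
  (2,2)=. (2,4)=O (3,4)=. (4,3)=. -> step gives (3,3)='O' but target has '.' -> reject
  (2,2)=. (2,4)=O (3,4)=. (4,3)=O -> step gives (3,2)='.' but target has 'O' -> reject
  (2,2)=. (2,4)=O (3,4)=O (4,3)=. -> step gives (2,4)='O' but target has '.' -> reject
  (2,2)=. (2,4)=O (3,4)=O (4,3)=O -> step gives (2,4)='O' but target has '.' -> reject
  (2,2)=O (2,4)=. (3,4)=. (4,3)=. -> step gives (3,1)='.' but target has 'O' -> reject
  (2,2)=O (2,4)=. (3,4)=. (4,3)=O -> step gives (3,1)='.' but target has 'O' -> reject
  (2,2)=O (2,4)=. (3,4)=O (4,3)=. -> step gives (3,1)='.' but target has 'O' -> reject
  (2,2)=O (2,4)=. (3,4)=O (4,3)=O -> step gives (3,1)='.' but target has 'O' -> reject
  (2,2)=O (2,4)=O (3,4)=. (4,3)=. -> step gives (3,1)='.' but target has 'O' -> reject
  (2,2)=O (2,4)=O (3,4)=. (4,3)=O -> step gives (3,1)='.' but target has 'O' -> reject
  (2,2)=O (2,4)=O (3,4)=O (4,3)=. -> step gives (2,3)='O' but target has '.' -> reject
  (2,2)=O (2,4)=O (3,4)=O (4,3)=O -> step gives (2,3)='O' but target has '.' -> reject
Unique solution: (2,2)=dead, (2,4)=dead, (3,4)=dead, (4,3)=dead.
Check: live-neighbor counts of every cell in the completed generation 0:
000010
111011
101011
233221
111212
Applying B3/S23 to generation 0 with these counts gives:
......
......
......
.OO...
......
which matches the target exactly.

Answer: .....O
......
.O....
.....O
.OO.O.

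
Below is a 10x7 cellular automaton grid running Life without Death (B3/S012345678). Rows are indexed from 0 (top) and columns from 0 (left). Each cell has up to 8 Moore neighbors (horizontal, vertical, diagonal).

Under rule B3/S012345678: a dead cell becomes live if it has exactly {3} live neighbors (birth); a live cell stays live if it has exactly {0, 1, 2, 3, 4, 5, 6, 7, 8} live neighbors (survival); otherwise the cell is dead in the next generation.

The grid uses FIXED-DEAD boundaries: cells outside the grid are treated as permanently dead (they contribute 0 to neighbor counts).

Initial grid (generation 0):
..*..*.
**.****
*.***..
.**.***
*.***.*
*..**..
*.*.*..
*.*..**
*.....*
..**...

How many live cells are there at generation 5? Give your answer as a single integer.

Simulating step by step:
Generation 0 (given above): 36 live cells
Generation 1: 44 live cells
.***.**
**.****
*.***..
***.***
*.***.*
*..**..
*.*.*..
*.**.**
*.**.**
..**...
Generation 2: 47 live cells
****.**
**.****
*.***..
***.***
*.***.*
*..**..
*.*.*..
*.**.**
*.**.**
.****..
Generation 3: 48 live cells
****.**
**.****
*.***..
***.***
*.***.*
*..**..
*.*.*..
*.**.**
*.**.**
.*****.
Generation 4: 49 live cells
****.**
**.****
*.***..
***.***
*.***.*
*..**..
*.*.*..
*.**.**
*.**.**
.******
Generation 5: 49 live cells
****.**
**.****
*.***..
***.***
*.***.*
*..**..
*.*.*..
*.**.**
*.**.**
.******
Population at generation 5: 49

Answer: 49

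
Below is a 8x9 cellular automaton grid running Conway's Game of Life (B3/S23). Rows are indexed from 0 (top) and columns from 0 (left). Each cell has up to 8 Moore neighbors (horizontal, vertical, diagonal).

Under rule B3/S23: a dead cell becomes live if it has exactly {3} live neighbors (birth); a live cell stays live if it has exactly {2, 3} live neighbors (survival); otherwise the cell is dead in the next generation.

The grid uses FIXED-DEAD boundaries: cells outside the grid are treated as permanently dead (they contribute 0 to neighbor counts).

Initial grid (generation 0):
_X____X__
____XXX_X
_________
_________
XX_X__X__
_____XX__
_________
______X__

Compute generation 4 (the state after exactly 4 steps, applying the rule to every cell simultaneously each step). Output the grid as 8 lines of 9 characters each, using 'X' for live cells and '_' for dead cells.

Answer: _________
____XX___
___X_____
___XX____
___XXX___
____X__X_
_____XX__
_________

Derivation:
Simulating step by step:
Generation 0 (given above): 13 live cells
Generation 1: 12 live cells
______XX_
_____XXX_
_____X___
_________
_____XX__
_____XX__
_____XX__
_________
Generation 2: 13 live cells
_____X_X_
_____X_X_
_____X___
_____XX__
_____XX__
____X__X_
_____XX__
_________
Generation 3: 11 live cells
_________
____XX___
____XX___
____X____
____X__X_
____X__X_
_____XX__
_________
Generation 4: 12 live cells
(generation 4 grid is the final answer)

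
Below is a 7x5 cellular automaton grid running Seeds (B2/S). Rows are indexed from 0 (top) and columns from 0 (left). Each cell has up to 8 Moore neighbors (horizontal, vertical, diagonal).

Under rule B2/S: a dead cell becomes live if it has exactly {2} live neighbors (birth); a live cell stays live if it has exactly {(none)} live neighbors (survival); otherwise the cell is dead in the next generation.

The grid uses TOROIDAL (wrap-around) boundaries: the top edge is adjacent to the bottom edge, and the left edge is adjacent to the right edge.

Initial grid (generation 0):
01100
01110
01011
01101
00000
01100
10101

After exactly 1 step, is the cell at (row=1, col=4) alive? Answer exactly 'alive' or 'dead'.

Simulating step by step:
Generation 0 (given above): 16 live cells
Generation 1: 1 live cells
00000
00000
00000
00000
00000
00001
00000

Cell (1,4) at generation 1: 0 -> dead

Answer: dead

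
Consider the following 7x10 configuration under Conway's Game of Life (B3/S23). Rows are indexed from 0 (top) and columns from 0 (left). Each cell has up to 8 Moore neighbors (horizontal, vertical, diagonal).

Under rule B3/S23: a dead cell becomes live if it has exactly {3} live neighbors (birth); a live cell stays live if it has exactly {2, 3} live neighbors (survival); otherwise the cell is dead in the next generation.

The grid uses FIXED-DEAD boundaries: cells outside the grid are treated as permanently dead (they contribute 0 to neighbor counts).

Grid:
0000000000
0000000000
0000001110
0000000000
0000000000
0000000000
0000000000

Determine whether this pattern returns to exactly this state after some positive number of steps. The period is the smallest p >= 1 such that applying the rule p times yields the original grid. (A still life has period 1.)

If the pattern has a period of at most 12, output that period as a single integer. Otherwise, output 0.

Simulating and comparing each generation to the original:
Gen 0 (original, given above): 3 live cells
Gen 1: 3 live cells, differs from original
Gen 2: 3 live cells, MATCHES original -> period = 2

Answer: 2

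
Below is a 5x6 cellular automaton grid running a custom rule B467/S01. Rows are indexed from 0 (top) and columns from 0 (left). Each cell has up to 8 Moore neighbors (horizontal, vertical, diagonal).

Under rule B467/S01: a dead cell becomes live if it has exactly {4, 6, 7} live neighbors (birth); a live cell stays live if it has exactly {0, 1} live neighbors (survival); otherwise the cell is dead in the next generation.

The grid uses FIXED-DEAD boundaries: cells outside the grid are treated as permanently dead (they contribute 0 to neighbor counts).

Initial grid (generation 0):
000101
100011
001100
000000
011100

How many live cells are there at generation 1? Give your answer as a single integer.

Simulating step by step:
Generation 0 (given above): 10 live cells
Generation 1: 8 live cells
000110
100100
001000
000100
010100
Population at generation 1: 8

Answer: 8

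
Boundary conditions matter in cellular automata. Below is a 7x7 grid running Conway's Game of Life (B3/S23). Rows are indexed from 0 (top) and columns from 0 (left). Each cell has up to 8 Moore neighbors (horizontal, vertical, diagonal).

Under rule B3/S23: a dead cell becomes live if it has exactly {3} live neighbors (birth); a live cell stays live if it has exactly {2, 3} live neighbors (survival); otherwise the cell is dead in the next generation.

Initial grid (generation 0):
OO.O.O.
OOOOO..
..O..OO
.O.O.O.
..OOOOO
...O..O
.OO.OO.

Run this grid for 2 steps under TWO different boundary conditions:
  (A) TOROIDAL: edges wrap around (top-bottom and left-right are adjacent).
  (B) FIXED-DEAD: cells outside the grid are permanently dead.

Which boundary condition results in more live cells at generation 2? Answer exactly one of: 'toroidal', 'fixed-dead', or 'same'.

Answer: fixed-dead

Derivation:
Under TOROIDAL boundary, generation 2:
.......
.....OO
O.....O
.O...O.
.......
.O...O.
.O...O.
Population = 10

Under FIXED-DEAD boundary, generation 2:
.......
OO...OO
OO...OO
.....OO
.......
..OOO.O
..OOOO.
Population = 18

Comparison: toroidal=10, fixed-dead=18 -> fixed-dead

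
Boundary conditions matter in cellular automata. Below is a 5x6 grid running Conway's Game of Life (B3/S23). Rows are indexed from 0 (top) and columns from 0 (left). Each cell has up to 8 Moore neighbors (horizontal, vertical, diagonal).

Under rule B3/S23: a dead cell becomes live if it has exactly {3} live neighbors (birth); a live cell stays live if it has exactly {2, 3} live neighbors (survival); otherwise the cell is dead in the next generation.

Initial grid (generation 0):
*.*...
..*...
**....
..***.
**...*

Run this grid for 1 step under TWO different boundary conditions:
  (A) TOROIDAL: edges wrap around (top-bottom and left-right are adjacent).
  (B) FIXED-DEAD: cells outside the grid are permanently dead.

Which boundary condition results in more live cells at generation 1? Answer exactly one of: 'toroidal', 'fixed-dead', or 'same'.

Under TOROIDAL boundary, generation 1:
*.*..*
*.*...
.*....
..***.
*...**
Population = 12

Under FIXED-DEAD boundary, generation 1:
.*....
*.*...
.*....
..***.
.****.
Population = 11

Comparison: toroidal=12, fixed-dead=11 -> toroidal

Answer: toroidal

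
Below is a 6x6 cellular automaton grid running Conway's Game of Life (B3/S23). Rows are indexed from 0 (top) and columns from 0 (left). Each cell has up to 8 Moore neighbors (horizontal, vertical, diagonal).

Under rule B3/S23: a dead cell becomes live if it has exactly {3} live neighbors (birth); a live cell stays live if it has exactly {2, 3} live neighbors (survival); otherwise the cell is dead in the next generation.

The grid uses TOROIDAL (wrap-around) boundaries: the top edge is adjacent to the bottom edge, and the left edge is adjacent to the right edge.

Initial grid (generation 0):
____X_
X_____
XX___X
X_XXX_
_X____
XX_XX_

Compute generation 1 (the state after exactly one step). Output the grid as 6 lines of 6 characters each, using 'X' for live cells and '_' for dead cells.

Simulating step by step:
Generation 0 (given above): 14 live cells
Generation 1: 18 live cells
(generation 1 grid is the final answer)

Answer: XX_XX_
XX____
__XXX_
__XXX_
______
XXXXXX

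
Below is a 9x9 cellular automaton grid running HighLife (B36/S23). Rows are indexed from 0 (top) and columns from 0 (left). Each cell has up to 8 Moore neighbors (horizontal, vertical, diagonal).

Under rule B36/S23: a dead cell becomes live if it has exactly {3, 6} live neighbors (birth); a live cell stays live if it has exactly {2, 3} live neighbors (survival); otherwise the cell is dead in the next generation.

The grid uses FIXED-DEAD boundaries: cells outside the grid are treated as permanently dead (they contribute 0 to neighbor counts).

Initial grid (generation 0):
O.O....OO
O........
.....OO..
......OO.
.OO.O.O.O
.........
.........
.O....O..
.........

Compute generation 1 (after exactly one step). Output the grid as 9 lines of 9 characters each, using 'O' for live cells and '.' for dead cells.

Simulating step by step:
Generation 0 (given above): 16 live cells
Generation 1: 9 live cells
(generation 1 grid is the final answer)

Answer: .O.......
.O....OO.
.....OOO.
.........
.....OO..
.........
.........
.........
.........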